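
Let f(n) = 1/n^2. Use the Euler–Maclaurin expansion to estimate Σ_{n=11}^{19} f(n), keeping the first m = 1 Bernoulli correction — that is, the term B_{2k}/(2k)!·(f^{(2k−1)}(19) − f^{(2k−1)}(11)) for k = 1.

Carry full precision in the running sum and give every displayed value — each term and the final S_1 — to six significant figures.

S_1 ≈ 0.0438957

The integral term ∫_11^19 1/x^2 dx = 0.0382775.
½[f(11) + f(19)] = ½[0.00826446 + 0.00277008] = 0.00551727.
Running total after boundary: 0.0437948.
k=1: B_{2}/(2)! × [f^{(1)}(19) − f^{(1)}(11)] = 1/12 × (-0.000291588 − (-0.00150263)) = 0.000100920.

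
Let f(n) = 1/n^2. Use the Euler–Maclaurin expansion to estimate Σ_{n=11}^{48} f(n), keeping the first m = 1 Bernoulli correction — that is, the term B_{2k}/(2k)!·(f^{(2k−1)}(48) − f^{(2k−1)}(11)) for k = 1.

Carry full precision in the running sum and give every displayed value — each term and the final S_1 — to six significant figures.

Integral: ∫_11^48 1/x^2 dx = 0.0700758.
Boundary: ½(f(11) + f(48)) = ½(0.00826446 + 0.000434028) = 0.00434925.
Running total after boundary: 0.0744250.
Order-1 term: 1/12 · (-1.80845e-05 − (-0.00150263)) = 0.000123712.

S_1 ≈ 0.0745487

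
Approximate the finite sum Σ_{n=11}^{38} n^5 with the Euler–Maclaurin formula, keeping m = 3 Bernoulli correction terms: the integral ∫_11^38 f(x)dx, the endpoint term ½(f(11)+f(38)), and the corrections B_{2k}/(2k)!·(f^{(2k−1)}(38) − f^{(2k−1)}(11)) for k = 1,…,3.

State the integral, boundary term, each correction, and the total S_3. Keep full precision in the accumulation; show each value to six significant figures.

S_3 ≈ 5.42088e+08

The integral term ∫_11^38 x^5 dx = 5.01527e+08.
½[f(11) + f(38)] = ½[161051 + 7.92352e+07] = 3.96981e+07.
Running total after boundary: 5.41226e+08.
Correction k=1: B_{2}/2! · (f^{(1)}(38) − f^{(1)}(11)) = 1/12 · (1.04257e+07 − 73205.0) = 862706.
After k=1: 5.42088e+08.
Correction k=2: B_{4}/4! · (f^{(3)}(38) − f^{(3)}(11)) = −1/720 · (86640.0 − 7260.00) = -110.250.
After k=2: 5.42088e+08.
Correction k=3: B_{6}/6! · (f^{(5)}(38) − f^{(5)}(11)) = 1/30240 · (120.000 − 120.000) = 0.00000.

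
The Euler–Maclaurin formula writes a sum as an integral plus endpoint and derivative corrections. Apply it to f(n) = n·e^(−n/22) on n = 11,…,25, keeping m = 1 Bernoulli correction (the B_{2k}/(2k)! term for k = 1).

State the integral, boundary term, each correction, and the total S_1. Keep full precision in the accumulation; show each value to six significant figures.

S_1 ≈ 115.763

Integral: ∫_11^25 x·e^(−x/22) dx = 108.444.
Endpoint term: (f(11) + f(25))/2 = (6.67184 + 8.02460)/2 = 7.34822.
So far: 115.792.
k=1: B_{2}/(2)! × [f^{(1)}(25) − f^{(1)}(11)] = 1/12 × (-0.0437706 − 0.303265) = -0.0289197.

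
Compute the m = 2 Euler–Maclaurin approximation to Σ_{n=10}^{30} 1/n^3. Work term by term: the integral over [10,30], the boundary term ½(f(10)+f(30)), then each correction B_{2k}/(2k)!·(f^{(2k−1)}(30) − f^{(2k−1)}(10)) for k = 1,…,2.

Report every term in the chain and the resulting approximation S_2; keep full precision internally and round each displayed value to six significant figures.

The integral term ∫_10^30 1/x^3 dx = 0.00444444.
Boundary: ½(f(10) + f(30)) = ½(0.00100000 + 3.70370e-05) = 0.000518519.
Integral + boundary = 0.00496296.
Order-1 term: 1/12 · (-3.70370e-06 − (-0.000300000)) = 2.46914e-05.
After k=1: 0.00498765.
Order-2 term: −1/720 · (-8.23045e-08 − (-6.00000e-05)) = -8.32190e-08.

S_2 ≈ 0.00498757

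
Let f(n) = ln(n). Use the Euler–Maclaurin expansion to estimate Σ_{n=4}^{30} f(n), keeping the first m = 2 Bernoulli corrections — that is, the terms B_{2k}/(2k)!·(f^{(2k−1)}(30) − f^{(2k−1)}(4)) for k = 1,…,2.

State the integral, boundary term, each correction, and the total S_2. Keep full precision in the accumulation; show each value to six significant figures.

The integral term ∫_4^30 ln(x) dx = 70.4907.
½[f(4) + f(30)] = ½[1.38629 + 3.40120] = 2.39375.
Running total after boundary: 72.8845.
Order-1 term: 1/12 · (0.0333333 − 0.250000) = -0.0180556.
Partial sum through k=1: 72.8664.
Order-2 term: −1/720 · (7.40741e-05 − 0.0312500) = 4.32999e-05.

S_2 ≈ 72.8665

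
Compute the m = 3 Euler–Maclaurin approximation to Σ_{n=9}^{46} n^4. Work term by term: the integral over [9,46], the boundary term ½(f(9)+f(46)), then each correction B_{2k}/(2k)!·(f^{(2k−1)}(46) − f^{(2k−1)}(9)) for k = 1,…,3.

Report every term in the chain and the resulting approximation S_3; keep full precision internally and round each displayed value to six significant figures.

S_3 ≈ 4.34550e+07

∫_9^46 x^4 dx evaluates to 4.11808e+07.
½[f(9) + f(46)] = ½[6561.00 + 4.47746e+06] = 2.24201e+06.
Running total after boundary: 4.34228e+07.
Correction k=1: B_{2}/2! · (f^{(1)}(46) − f^{(1)}(9)) = 1/12 · (389344 − 2916.00) = 32202.3.
After k=1: 4.34550e+07.
Correction k=2: B_{4}/4! · (f^{(3)}(46) − f^{(3)}(9)) = −1/720 · (1104.00 − 216.000) = -1.23333.
After k=2: 4.34550e+07.
Correction k=3: B_{6}/6! · (f^{(5)}(46) − f^{(5)}(9)) = 1/30240 · (0.00000 − 0.00000) = 0.00000.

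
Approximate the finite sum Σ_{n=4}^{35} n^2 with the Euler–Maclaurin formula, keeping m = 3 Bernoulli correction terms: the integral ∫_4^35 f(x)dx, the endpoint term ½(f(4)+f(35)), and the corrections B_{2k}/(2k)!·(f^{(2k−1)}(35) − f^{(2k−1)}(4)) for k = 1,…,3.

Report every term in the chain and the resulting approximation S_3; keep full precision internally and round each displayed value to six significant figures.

S_3 ≈ 14896.0

∫_4^35 x^2 dx evaluates to 14270.3.
½[f(4) + f(35)] = ½[16.0000 + 1225.00] = 620.500.
Running total after boundary: 14890.8.
Order-1 term: 1/12 · (70.0000 − 8.00000) = 5.16667.
Running total after k=1: 14896.0.
Order-2 term: −1/720 · (0.00000 − 0.00000) = 0.00000.
Running total after k=2: 14896.0.
Order-3 term: 1/30240 · (0.00000 − 0.00000) = 0.00000.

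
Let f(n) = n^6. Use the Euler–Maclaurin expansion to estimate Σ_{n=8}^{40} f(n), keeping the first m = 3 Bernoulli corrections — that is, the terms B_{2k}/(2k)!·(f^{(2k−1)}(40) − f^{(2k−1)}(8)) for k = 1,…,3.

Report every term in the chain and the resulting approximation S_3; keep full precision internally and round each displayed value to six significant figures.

S_3 ≈ 2.55047e+10

The integral term ∫_8^40 x^6 dx = 2.34054e+10.
Endpoint term: (f(8) + f(40))/2 = (262144 + 4.09600e+09)/2 = 2.04813e+09.
So far: 2.54535e+10.
Correction k=1: B_{2}/2! · (f^{(1)}(40) − f^{(1)}(8)) = 1/12 · (6.14400e+08 − 196608) = 5.11836e+07.
Running total after k=1: 2.55047e+10.
Correction k=2: B_{4}/4! · (f^{(3)}(40) − f^{(3)}(8)) = −1/720 · (7.68000e+06 − 61440.0) = -10581.3.
Running total after k=2: 2.55047e+10.
Correction k=3: B_{6}/6! · (f^{(5)}(40) − f^{(5)}(8)) = 1/30240 · (28800.0 − 5760.00) = 0.761905.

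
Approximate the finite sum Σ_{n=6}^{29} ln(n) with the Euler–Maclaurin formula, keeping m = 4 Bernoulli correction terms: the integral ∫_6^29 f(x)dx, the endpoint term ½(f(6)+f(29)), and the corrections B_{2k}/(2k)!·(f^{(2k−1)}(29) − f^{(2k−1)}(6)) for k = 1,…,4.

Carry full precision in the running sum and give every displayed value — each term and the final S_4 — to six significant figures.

The integral term ∫_6^29 ln(x) dx = 63.9010.
Boundary: ½(f(6) + f(29)) = ½(1.79176 + 3.36730) = 2.57953.
Running total after boundary: 66.4805.
Correction k=1: B_{2}/2! · (f^{(1)}(29) − f^{(1)}(6)) = 1/12 · (0.0344828 − 0.166667) = -0.0110153.
After k=1: 66.4695.
Correction k=2: B_{4}/4! · (f^{(3)}(29) − f^{(3)}(6)) = −1/720 · (8.20042e-05 − 0.00925926) = 1.27462e-05.
After k=2: 66.4695.
Correction k=3: B_{6}/6! · (f^{(5)}(29) − f^{(5)}(6)) = 1/30240 · (1.17010e-06 − 0.00308642) = -1.02025e-07.
After k=3: 66.4695.
Correction k=4: B_{8}/8! · (f^{(7)}(29) − f^{(7)}(6)) = −1/1209600 · (4.17394e-08 − 0.00257202) = 2.12630e-09.

S_4 ≈ 66.4695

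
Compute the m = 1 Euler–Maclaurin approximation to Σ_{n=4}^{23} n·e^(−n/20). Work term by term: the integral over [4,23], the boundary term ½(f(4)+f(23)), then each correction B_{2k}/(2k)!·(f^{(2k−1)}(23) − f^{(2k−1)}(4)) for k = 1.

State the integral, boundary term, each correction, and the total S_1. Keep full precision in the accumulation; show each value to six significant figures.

Integral: ∫_4^23 x·e^(−x/20) dx = 120.683.
Endpoint term: (f(4) + f(23))/2 = (3.27492 + 7.28265)/2 = 5.27878.
Integral + boundary = 125.962.
Order-1 term: 1/12 · (-0.0474955 − 0.654985) = -0.0585400.

S_1 ≈ 125.903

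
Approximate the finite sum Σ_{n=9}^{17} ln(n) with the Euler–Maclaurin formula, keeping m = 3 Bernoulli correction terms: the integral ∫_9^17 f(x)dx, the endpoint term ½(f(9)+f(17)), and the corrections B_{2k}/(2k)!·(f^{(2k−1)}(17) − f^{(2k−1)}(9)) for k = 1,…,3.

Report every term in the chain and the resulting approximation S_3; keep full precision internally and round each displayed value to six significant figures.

S_3 ≈ 22.9005

Integral: ∫_9^17 ln(x) dx = 20.3896.
Endpoint term: (f(9) + f(17))/2 = (2.19722 + 2.83321)/2 = 2.51522.
Running total after boundary: 22.9048.
Order-1 term: 1/12 · (0.0588235 − 0.111111) = -0.00435730.
After k=1: 22.9005.
Order-2 term: −1/720 · (0.000407083 − 0.00274348) = 3.24500e-06.
After k=2: 22.9005.
Order-3 term: 1/30240 · (1.69031e-05 − 0.000406442) = -1.28816e-08.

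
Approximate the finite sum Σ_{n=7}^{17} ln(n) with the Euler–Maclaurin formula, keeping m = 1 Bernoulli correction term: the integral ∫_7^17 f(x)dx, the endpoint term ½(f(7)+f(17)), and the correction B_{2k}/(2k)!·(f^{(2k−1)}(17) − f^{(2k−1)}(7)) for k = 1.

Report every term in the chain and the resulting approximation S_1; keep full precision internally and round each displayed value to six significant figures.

S_1 ≈ 26.9258

∫_7^17 ln(x) dx evaluates to 24.5433.
Boundary: ½(f(7) + f(17)) = ½(1.94591 + 2.83321) = 2.38956.
So far: 26.9328.
Order-1 term: 1/12 · (0.0588235 − 0.142857) = -0.00700280.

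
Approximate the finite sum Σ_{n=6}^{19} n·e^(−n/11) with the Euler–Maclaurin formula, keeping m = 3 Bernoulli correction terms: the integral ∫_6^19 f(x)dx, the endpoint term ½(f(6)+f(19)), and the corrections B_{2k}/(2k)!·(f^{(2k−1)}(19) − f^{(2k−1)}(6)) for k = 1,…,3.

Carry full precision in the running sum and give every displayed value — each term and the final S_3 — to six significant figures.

S_3 ≈ 53.1123

Integral: ∫_6^19 x·e^(−x/11) dx = 49.7175.
½[f(6) + f(19)] = ½[3.47747 + 3.37760] = 3.42754.
Running total after boundary: 53.1450.
Correction k=1: B_{2}/2! · (f^{(1)}(19) − f^{(1)}(6)) = 1/12 · (-0.129286 − 0.263445) = -0.0327276.
Running total after k=1: 53.1123.
Correction k=2: B_{4}/4! · (f^{(3)}(19) − f^{(3)}(6)) = −1/720 · (0.00186984 − 0.0117570) = 1.37322e-05.
Running total after k=2: 53.1123.
Correction k=3: B_{6}/6! · (f^{(5)}(19) − f^{(5)}(6)) = 1/30240 · (3.97369e-05 − 0.000176338) = -4.51722e-09.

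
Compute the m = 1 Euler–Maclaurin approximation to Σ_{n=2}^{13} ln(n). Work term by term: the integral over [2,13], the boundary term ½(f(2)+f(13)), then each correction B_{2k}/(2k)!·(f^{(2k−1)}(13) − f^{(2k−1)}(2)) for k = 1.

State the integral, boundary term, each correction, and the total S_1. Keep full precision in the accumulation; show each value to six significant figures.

S_1 ≈ 22.5518

∫_2^13 ln(x) dx evaluates to 20.9580.
½[f(2) + f(13)] = ½[0.693147 + 2.56495] = 1.62905.
Integral + boundary = 22.5871.
Correction k=1: B_{2}/2! · (f^{(1)}(13) − f^{(1)}(2)) = 1/12 · (0.0769231 − 0.500000) = -0.0352564.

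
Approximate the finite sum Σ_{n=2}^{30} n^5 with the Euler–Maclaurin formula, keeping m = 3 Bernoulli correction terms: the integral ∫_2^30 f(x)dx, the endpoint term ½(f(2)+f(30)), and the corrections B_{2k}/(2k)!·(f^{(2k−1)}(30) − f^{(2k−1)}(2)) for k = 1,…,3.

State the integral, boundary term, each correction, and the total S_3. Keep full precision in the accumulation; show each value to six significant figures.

Integral: ∫_2^30 x^5 dx = 1.21500e+08.
½[f(2) + f(30)] = ½[32.0000 + 2.43000e+07] = 1.21500e+07.
So far: 1.33650e+08.
k=1: B_{2}/(2)! × [f^{(1)}(30) − f^{(1)}(2)] = 1/12 × (4.05000e+06 − 80.0000) = 337493.
After k=1: 1.33987e+08.
k=2: B_{4}/(4)! × [f^{(3)}(30) − f^{(3)}(2)] = −1/720 × (54000.0 − 240.000) = -74.6667.
After k=2: 1.33987e+08.
k=3: B_{6}/(6)! × [f^{(5)}(30) − f^{(5)}(2)] = 1/30240 × (120.000 − 120.000) = 0.00000.

S_3 ≈ 1.33987e+08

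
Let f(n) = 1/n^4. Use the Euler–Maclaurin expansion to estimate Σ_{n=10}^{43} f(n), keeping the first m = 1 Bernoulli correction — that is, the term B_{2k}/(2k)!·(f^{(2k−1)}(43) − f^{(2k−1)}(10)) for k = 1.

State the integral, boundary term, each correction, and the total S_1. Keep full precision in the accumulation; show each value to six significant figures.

∫_10^43 1/x^4 dx evaluates to 0.000329141.
Endpoint term: (f(10) + f(43))/2 = (0.000100000 + 2.92500e-07)/2 = 5.01463e-05.
Running total after boundary: 0.000379287.
Correction k=1: B_{2}/2! · (f^{(1)}(43) − f^{(1)}(10)) = 1/12 · (-2.72093e-08 − (-4.00000e-05)) = 3.33107e-06.

S_1 ≈ 0.000382618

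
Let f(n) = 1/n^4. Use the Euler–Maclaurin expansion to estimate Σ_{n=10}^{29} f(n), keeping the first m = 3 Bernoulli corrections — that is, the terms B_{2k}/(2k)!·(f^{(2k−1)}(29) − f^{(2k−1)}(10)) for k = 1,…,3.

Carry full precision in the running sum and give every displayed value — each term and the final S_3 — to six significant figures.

S_3 ≈ 0.000373674

Integral: ∫_10^29 1/x^4 dx = 0.000319666.
Endpoint term: (f(10) + f(29))/2 = (0.000100000 + 1.41387e-06)/2 = 5.07069e-05.
Integral + boundary = 0.000370373.
Correction k=1: B_{2}/2! · (f^{(1)}(29) − f^{(1)}(10)) = 1/12 · (-1.95016e-07 − (-4.00000e-05)) = 3.31708e-06.
After k=1: 0.000373690.
Correction k=2: B_{4}/4! · (f^{(3)}(29) − f^{(3)}(10)) = −1/720 · (-6.95657e-09 − (-1.20000e-05)) = -1.66570e-08.
After k=2: 0.000373673.
Correction k=3: B_{6}/6! · (f^{(5)}(29) − f^{(5)}(10)) = 1/30240 · (-4.63220e-10 − (-6.72000e-06)) = 2.22207e-10.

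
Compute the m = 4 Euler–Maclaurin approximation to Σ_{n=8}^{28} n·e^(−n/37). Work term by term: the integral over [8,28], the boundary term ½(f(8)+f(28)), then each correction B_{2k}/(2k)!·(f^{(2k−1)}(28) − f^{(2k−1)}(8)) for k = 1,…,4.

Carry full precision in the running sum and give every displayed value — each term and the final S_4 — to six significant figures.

S_4 ≈ 222.616

∫_8^28 x·e^(−x/37) dx evaluates to 212.868.
½[f(8) + f(28)] = ½[6.44449 + 13.1372] = 9.79084.
Integral + boundary = 222.659.
k=1: B_{2}/(2)! × [f^{(1)}(28) − f^{(1)}(8)] = 1/12 × (0.114126 − 0.631386) = -0.0431050.
Partial sum through k=1: 222.616.
k=2: B_{4}/(4)! × [f^{(3)}(28) − f^{(3)}(8)] = −1/720 × (0.000768808 − 0.00163806) = 1.20730e-06.
Partial sum through k=2: 222.616.
k=3: B_{6}/(6)! × [f^{(5)}(28) − f^{(5)}(8)] = 1/30240 × (1.06227e-06 − 2.05619e-06) = -3.28676e-11.
Partial sum through k=3: 222.616.
k=4: B_{8}/(8)! × [f^{(7)}(28) − f^{(7)}(8)] = −1/1209600 × (1.14168e-09 − 2.12990e-09) = 8.16984e-16.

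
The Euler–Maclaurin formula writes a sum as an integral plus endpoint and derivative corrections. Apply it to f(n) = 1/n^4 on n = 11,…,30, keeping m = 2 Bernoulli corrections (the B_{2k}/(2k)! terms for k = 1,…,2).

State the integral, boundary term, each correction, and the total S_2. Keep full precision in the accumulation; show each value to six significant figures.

S_2 ≈ 0.000274908

Integral: ∫_11^30 1/x^4 dx = 0.000238093.
½[f(11) + f(30)] = ½[6.83013e-05 + 1.23457e-06] = 3.47680e-05.
Integral + boundary = 0.000272861.
Correction k=1: B_{2}/2! · (f^{(1)}(30) − f^{(1)}(11)) = 1/12 · (-1.64609e-07 − (-2.48369e-05)) = 2.05602e-06.
Partial sum through k=1: 0.000274917.
Correction k=2: B_{4}/4! · (f^{(3)}(30) − f^{(3)}(11)) = −1/720 · (-5.48697e-09 − (-6.15790e-06)) = -8.54501e-09.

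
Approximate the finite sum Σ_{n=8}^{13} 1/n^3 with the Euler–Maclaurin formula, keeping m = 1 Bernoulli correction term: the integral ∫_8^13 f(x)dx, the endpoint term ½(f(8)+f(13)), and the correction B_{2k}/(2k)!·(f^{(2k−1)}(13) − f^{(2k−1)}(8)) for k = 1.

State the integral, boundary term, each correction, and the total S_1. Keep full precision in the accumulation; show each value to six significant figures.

The integral term ∫_8^13 1/x^3 dx = 0.00485392.
Boundary: ½(f(8) + f(13)) = ½(0.00195312 + 0.000455166) = 0.00120415.
Integral + boundary = 0.00605807.
k=1: B_{2}/(2)! × [f^{(1)}(13) − f^{(1)}(8)] = 1/12 × (-0.000105038 − (-0.000732422)) = 5.22820e-05.

S_1 ≈ 0.00611035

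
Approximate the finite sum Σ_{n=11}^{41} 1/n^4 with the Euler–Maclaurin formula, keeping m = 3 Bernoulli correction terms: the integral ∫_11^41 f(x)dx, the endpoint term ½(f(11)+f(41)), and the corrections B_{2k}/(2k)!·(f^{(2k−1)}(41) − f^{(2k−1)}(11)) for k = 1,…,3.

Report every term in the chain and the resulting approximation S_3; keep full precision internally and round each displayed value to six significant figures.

S_3 ≈ 0.000281988

∫_11^41 1/x^4 dx evaluates to 0.000245602.
Boundary: ½(f(11) + f(41)) = ½(6.83013e-05 + 3.53887e-07) = 3.43276e-05.
Integral + boundary = 0.000279929.
Order-1 term: 1/12 · (-3.45256e-08 − (-2.48369e-05)) = 2.06686e-06.
Partial sum through k=1: 0.000281996.
Order-2 term: −1/720 · (-6.16161e-10 − (-6.15790e-06)) = -8.55178e-09.
Partial sum through k=2: 0.000281988.
Order-3 term: 1/30240 · (-2.05265e-11 − (-2.84994e-06)) = 9.42432e-11.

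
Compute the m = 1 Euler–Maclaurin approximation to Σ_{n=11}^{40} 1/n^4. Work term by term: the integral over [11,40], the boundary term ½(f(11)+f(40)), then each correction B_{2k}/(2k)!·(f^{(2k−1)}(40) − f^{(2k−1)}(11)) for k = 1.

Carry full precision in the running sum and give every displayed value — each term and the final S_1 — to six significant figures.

S_1 ≈ 0.000281642

∫_11^40 1/x^4 dx evaluates to 0.000245230.
Boundary: ½(f(11) + f(40)) = ½(6.83013e-05 + 3.90625e-07) = 3.43460e-05.
Integral + boundary = 0.000279576.
Order-1 term: 1/12 · (-3.90625e-08 − (-2.48369e-05)) = 2.06648e-06.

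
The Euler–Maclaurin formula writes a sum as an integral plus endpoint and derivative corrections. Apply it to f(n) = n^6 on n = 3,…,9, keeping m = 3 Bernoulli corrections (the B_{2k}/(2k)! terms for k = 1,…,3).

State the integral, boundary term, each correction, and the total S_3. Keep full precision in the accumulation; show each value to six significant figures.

∫_3^9 x^6 dx evaluates to 682969.
Boundary: ½(f(3) + f(9)) = ½(729.000 + 531441) = 266085.
So far: 949054.
Correction k=1: B_{2}/2! · (f^{(1)}(9) − f^{(1)}(3)) = 1/12 · (354294 − 1458.00) = 29403.0.
Partial sum through k=1: 978457.
Correction k=2: B_{4}/4! · (f^{(3)}(9) − f^{(3)}(3)) = −1/720 · (87480.0 − 3240.00) = -117.000.
Partial sum through k=2: 978340.
Correction k=3: B_{6}/6! · (f^{(5)}(9) − f^{(5)}(3)) = 1/30240 · (6480.00 − 2160.00) = 0.142857.

S_3 ≈ 978340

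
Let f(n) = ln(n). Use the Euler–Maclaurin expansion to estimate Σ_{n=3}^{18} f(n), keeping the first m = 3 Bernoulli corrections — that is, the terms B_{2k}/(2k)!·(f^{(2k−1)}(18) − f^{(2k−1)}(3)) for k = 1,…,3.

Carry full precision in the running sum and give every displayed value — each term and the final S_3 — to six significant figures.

S_3 ≈ 35.7023

∫_3^18 ln(x) dx evaluates to 33.7309.
½[f(3) + f(18)] = ½[1.09861 + 2.89037] = 1.99449.
Running total after boundary: 35.7253.
Order-1 term: 1/12 · (0.0555556 − 0.333333) = -0.0231481.
After k=1: 35.7022.
Order-2 term: −1/720 · (0.000342936 − 0.0740741) = 0.000102404.
After k=2: 35.7023.
Order-3 term: 1/30240 · (1.27013e-05 − 0.0987654) = -3.26563e-06.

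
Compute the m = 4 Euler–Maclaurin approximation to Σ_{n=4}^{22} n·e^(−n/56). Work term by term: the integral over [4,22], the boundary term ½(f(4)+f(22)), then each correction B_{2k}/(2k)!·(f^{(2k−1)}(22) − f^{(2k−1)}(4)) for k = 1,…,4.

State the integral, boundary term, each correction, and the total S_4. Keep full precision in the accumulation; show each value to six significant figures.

S_4 ≈ 188.675

∫_4^22 x·e^(−x/56) dx evaluates to 179.424.
Boundary: ½(f(4) + f(22)) = ½(3.72425 + 14.8528) = 9.28850.
So far: 188.713.
Correction k=1: B_{2}/2! · (f^{(1)}(22) − f^{(1)}(4)) = 1/12 · (0.409897 − 0.864558) = -0.0378884.
Partial sum through k=1: 188.675.
Correction k=2: B_{4}/4! · (f^{(3)}(22) − f^{(3)}(4)) = −1/720 · (0.000561272 − 0.000869478) = 4.28065e-07.
Partial sum through k=2: 188.675.
Correction k=3: B_{6}/6! · (f^{(5)}(22) − f^{(5)}(4)) = 1/30240 · (3.16274e-07 − 4.66603e-07) = -4.97120e-12.
Partial sum through k=3: 188.675.
Correction k=4: B_{8}/8! · (f^{(7)}(22) − f^{(7)}(4)) = −1/1209600 · (1.44634e-10 − 2.09168e-10) = 5.33514e-17.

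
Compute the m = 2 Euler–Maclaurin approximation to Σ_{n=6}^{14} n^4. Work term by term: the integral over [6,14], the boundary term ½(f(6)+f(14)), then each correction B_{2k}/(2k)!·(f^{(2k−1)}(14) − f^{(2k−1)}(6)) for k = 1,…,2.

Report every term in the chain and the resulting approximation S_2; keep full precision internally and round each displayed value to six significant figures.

S_2 ≈ 126708

Integral: ∫_6^14 x^4 dx = 106010.
½[f(6) + f(14)] = ½[1296.00 + 38416.0] = 19856.0.
Integral + boundary = 125866.
Order-1 term: 1/12 · (10976.0 − 864.000) = 842.667.
Partial sum through k=1: 126708.
Order-2 term: −1/720 · (336.000 − 144.000) = -0.266667.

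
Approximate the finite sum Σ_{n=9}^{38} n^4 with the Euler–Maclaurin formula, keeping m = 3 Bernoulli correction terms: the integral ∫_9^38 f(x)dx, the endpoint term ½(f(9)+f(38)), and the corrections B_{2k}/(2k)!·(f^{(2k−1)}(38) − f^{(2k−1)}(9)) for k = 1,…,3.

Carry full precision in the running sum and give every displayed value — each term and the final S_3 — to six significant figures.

∫_9^38 x^4 dx evaluates to 1.58352e+07.
Boundary: ½(f(9) + f(38)) = ½(6561.00 + 2.08514e+06) = 1.04585e+06.
Integral + boundary = 1.68811e+07.
k=1: B_{2}/(2)! × [f^{(1)}(38) − f^{(1)}(9)] = 1/12 × (219488 − 2916.00) = 18047.7.
Partial sum through k=1: 1.68991e+07.
k=2: B_{4}/(4)! × [f^{(3)}(38) − f^{(3)}(9)] = −1/720 × (912.000 − 216.000) = -0.966667.
Partial sum through k=2: 1.68991e+07.
k=3: B_{6}/(6)! × [f^{(5)}(38) − f^{(5)}(9)] = 1/30240 × (0.00000 − 0.00000) = 0.00000.

S_3 ≈ 1.68991e+07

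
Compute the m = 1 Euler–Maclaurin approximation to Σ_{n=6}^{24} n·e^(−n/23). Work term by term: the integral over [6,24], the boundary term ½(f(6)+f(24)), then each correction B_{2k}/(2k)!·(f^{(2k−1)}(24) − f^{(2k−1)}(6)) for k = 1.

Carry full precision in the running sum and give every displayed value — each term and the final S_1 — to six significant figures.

The integral term ∫_6^24 x·e^(−x/23) dx = 133.087.
½[f(6) + f(24)] = ½[4.62229 + 8.45346] = 6.53787.
So far: 139.624.
Order-1 term: 1/12 · (-0.0153142 − 0.569412) = -0.0487272.

S_1 ≈ 139.576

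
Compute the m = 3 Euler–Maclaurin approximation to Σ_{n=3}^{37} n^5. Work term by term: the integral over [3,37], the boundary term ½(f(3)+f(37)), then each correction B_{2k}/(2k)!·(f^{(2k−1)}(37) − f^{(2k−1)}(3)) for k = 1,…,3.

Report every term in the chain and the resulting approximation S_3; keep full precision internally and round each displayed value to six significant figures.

The integral term ∫_3^37 x^5 dx = 4.27621e+08.
½[f(3) + f(37)] = ½[243.000 + 6.93440e+07] = 3.46721e+07.
Integral + boundary = 4.62293e+08.
Correction k=1: B_{2}/2! · (f^{(1)}(37) − f^{(1)}(3)) = 1/12 · (9.37080e+06 − 405.000) = 780867.
Partial sum through k=1: 4.63074e+08.
Correction k=2: B_{4}/4! · (f^{(3)}(37) − f^{(3)}(3)) = −1/720 · (82140.0 − 540.000) = -113.333.
Partial sum through k=2: 4.63074e+08.
Correction k=3: B_{6}/6! · (f^{(5)}(37) − f^{(5)}(3)) = 1/30240 · (120.000 − 120.000) = 0.00000.

S_3 ≈ 4.63074e+08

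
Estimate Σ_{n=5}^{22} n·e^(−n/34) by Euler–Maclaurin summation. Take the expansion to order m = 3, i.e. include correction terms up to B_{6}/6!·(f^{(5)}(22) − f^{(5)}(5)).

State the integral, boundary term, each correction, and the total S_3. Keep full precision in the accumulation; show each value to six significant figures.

∫_5^22 x·e^(−x/34) dx evaluates to 147.758.
½[f(5) + f(22)] = ½[4.31622 + 11.5188] = 7.91753.
Running total after boundary: 155.675.
Correction k=1: B_{2}/2! · (f^{(1)}(22) − f^{(1)}(5)) = 1/12 · (0.184794 − 0.736296) = -0.0459585.
Partial sum through k=1: 155.629.
Correction k=2: B_{4}/4! · (f^{(3)}(22) − f^{(3)}(5)) = −1/720 · (0.00106571 − 0.00213043) = 1.47878e-06.
Partial sum through k=2: 155.629.
Correction k=3: B_{6}/6! · (f^{(5)}(22) − f^{(5)}(5)) = 1/30240 · (1.70551e-06 − 3.13489e-06) = -4.72681e-11.

S_3 ≈ 155.629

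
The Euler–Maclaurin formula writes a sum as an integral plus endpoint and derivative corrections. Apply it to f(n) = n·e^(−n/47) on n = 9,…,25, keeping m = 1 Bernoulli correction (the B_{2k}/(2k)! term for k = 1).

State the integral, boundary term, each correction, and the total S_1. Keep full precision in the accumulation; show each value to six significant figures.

Integral: ∫_9^25 x·e^(−x/47) dx = 185.288.
Boundary: ½(f(9) + f(25)) = ½(7.43156 + 14.6870) = 11.0593.
Integral + boundary = 196.348.
Order-1 term: 1/12 · (0.274990 − 0.667610) = -0.0327183.

S_1 ≈ 196.315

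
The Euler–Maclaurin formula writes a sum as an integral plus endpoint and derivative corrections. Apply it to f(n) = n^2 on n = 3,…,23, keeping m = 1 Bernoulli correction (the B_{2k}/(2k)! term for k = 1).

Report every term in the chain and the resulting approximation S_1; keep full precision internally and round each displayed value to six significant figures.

The integral term ∫_3^23 x^2 dx = 4046.67.
½[f(3) + f(23)] = ½[9.00000 + 529.000] = 269.000.
So far: 4315.67.
Correction k=1: B_{2}/2! · (f^{(1)}(23) − f^{(1)}(3)) = 1/12 · (46.0000 − 6.00000) = 3.33333.

S_1 ≈ 4319.00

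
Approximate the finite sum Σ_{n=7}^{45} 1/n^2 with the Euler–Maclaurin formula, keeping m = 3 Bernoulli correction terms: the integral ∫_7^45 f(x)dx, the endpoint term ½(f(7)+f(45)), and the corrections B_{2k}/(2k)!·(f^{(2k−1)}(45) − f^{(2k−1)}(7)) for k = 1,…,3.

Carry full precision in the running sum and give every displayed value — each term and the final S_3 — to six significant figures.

S_3 ≈ 0.131568

Integral: ∫_7^45 1/x^2 dx = 0.120635.
½[f(7) + f(45)] = ½[0.0204082 + 0.000493827] = 0.0104510.
Integral + boundary = 0.131086.
Correction k=1: B_{2}/2! · (f^{(1)}(45) − f^{(1)}(7)) = 1/12 · (-2.19479e-05 − (-0.00583090)) = 0.000484080.
After k=1: 0.131570.
Correction k=2: B_{4}/4! · (f^{(3)}(45) − f^{(3)}(7)) = −1/720 · (-1.30061e-07 − (-0.00142798)) = -1.98312e-06.
After k=2: 0.131568.
Correction k=3: B_{6}/6! · (f^{(5)}(45) − f^{(5)}(7)) = 1/30240 · (-1.92684e-09 − (-0.000874271)) = 2.89110e-08.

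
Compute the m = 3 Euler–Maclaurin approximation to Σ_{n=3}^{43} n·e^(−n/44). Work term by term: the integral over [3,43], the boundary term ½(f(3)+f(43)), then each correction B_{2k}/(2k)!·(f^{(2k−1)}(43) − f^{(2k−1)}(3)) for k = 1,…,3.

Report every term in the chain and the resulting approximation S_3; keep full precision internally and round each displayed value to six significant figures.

Integral: ∫_3^43 x·e^(−x/44) dx = 491.085.
Endpoint term: (f(3) + f(43))/2 = (2.80227 + 16.1825)/2 = 9.49236.
Running total after boundary: 500.577.
Order-1 term: 1/12 · (0.00855309 − 0.870403) = -0.0718208.
After k=1: 500.505.
Order-2 term: −1/720 · (0.000393195 − 0.00141456) = 1.41856e-06.
After k=2: 500.505.
Order-3 term: 1/30240 · (4.03911e-07 − 1.22909e-06) = -2.72878e-11.

S_3 ≈ 500.505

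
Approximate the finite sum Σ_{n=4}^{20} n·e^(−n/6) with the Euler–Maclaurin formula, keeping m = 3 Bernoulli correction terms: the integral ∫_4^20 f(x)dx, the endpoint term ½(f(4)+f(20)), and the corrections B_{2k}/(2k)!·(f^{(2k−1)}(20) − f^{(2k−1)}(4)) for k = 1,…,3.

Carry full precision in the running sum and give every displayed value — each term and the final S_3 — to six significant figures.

S_3 ≈ 26.6023

The integral term ∫_4^20 x·e^(−x/6) dx = 25.2399.
Boundary: ½(f(4) + f(20)) = ½(2.05367 + 0.713480) = 1.38357.
So far: 26.6235.
k=1: B_{2}/(2)! × [f^{(1)}(20) − f^{(1)}(4)] = 1/12 × (-0.0832393 − 0.171139) = -0.0211982.
Running total after k=1: 26.6023.
k=2: B_{4}/(4)! × [f^{(3)}(20) − f^{(3)}(4)] = −1/720 × (-0.000330315 − 0.0332770) = 4.66769e-05.
Running total after k=2: 26.6023.
k=3: B_{6}/(6)! × [f^{(5)}(20) − f^{(5)}(4)] = 1/30240 × (4.58770e-05 − 0.00171667) = -5.52512e-08.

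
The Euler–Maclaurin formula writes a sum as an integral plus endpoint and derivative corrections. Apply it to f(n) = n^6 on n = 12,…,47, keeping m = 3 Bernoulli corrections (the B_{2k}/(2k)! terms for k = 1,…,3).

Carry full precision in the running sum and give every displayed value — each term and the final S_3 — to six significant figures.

S_3 ≈ 7.78752e+10

The integral term ∫_12^47 x^6 dx = 7.23696e+10.
Endpoint term: (f(12) + f(47))/2 = (2.98598e+06 + 1.07792e+10)/2 = 5.39110e+09.
So far: 7.77607e+10.
Correction k=1: B_{2}/2! · (f^{(1)}(47) − f^{(1)}(12)) = 1/12 · (1.37607e+09 − 1.49299e+06) = 1.14548e+08.
After k=1: 7.78753e+10.
Correction k=2: B_{4}/4! · (f^{(3)}(47) − f^{(3)}(12)) = −1/720 · (1.24588e+07 − 207360) = -17015.8.
After k=2: 7.78752e+10.
Correction k=3: B_{6}/6! · (f^{(5)}(47) − f^{(5)}(12)) = 1/30240 · (33840.0 − 8640.00) = 0.833333.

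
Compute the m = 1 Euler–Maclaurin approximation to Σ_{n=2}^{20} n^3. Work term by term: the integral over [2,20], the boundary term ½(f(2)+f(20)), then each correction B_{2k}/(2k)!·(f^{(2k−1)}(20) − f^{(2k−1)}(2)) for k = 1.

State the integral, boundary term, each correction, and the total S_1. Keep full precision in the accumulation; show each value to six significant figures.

Integral: ∫_2^20 x^3 dx = 39996.0.
½[f(2) + f(20)] = ½[8.00000 + 8000.00] = 4004.00.
Running total after boundary: 44000.0.
Order-1 term: 1/12 · (1200.00 − 12.0000) = 99.0000.

S_1 ≈ 44099.0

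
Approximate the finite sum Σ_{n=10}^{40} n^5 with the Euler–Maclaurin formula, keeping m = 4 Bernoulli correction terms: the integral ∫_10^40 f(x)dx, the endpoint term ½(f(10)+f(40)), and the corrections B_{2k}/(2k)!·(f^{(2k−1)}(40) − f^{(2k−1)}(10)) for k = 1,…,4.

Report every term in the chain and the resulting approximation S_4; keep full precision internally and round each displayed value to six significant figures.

S_4 ≈ 7.34812e+08

Integral: ∫_10^40 x^5 dx = 6.82500e+08.
Boundary: ½(f(10) + f(40)) = ½(100000 + 1.02400e+08) = 5.12500e+07.
Integral + boundary = 7.33750e+08.
k=1: B_{2}/(2)! × [f^{(1)}(40) − f^{(1)}(10)] = 1/12 × (1.28000e+07 − 50000.0) = 1.06250e+06.
Running total after k=1: 7.34812e+08.
k=2: B_{4}/(4)! × [f^{(3)}(40) − f^{(3)}(10)] = −1/720 × (96000.0 − 6000.00) = -125.000.
Running total after k=2: 7.34812e+08.
k=3: B_{6}/(6)! × [f^{(5)}(40) − f^{(5)}(10)] = 1/30240 × (120.000 − 120.000) = 0.00000.
Running total after k=3: 7.34812e+08.
k=4: B_{8}/(8)! × [f^{(7)}(40) − f^{(7)}(10)] = −1/1209600 × (0.00000 − 0.00000) = 0.00000.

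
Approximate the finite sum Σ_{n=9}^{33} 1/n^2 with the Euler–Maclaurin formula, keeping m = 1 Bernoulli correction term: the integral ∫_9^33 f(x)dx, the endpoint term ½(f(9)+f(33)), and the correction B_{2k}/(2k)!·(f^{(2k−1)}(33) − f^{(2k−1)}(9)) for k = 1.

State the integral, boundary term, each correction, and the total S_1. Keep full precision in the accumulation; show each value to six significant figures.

S_1 ≈ 0.0876640

Integral: ∫_9^33 1/x^2 dx = 0.0808081.
Endpoint term: (f(9) + f(33))/2 = (0.0123457 + 0.000918274)/2 = 0.00663198.
Integral + boundary = 0.0874401.
k=1: B_{2}/(2)! × [f^{(1)}(33) − f^{(1)}(9)] = 1/12 × (-5.56529e-05 − (-0.00274348)) = 0.000223986.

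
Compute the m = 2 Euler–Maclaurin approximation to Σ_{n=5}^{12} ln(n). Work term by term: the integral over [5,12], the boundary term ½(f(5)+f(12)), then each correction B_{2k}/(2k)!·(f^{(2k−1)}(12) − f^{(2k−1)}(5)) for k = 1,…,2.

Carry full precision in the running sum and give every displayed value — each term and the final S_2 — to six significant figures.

S_2 ≈ 16.8092

Integral: ∫_5^12 ln(x) dx = 14.7717.
Endpoint term: (f(5) + f(12))/2 = (1.60944 + 2.48491)/2 = 2.04717.
Running total after boundary: 16.8189.
Order-1 term: 1/12 · (0.0833333 − 0.200000) = -0.00972222.
Partial sum through k=1: 16.8091.
Order-2 term: −1/720 · (0.00115741 − 0.0160000) = 2.06147e-05.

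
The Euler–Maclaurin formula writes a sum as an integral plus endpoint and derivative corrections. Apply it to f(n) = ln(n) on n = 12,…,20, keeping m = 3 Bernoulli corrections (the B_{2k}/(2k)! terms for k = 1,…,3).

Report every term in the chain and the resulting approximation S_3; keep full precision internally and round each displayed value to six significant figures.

S_3 ≈ 24.8333

The integral term ∫_12^20 ln(x) dx = 22.0958.
½[f(12) + f(20)] = ½[2.48491 + 2.99573] = 2.74032.
Running total after boundary: 24.8361.
Correction k=1: B_{2}/2! · (f^{(1)}(20) − f^{(1)}(12)) = 1/12 · (0.0500000 − 0.0833333) = -0.00277778.
Partial sum through k=1: 24.8333.
Correction k=2: B_{4}/4! · (f^{(3)}(20) − f^{(3)}(12)) = −1/720 · (0.000250000 − 0.00115741) = 1.26029e-06.
Partial sum through k=2: 24.8333.
Correction k=3: B_{6}/6! · (f^{(5)}(20) − f^{(5)}(12)) = 1/30240 · (7.50000e-06 − 9.64506e-05) = -2.94149e-09.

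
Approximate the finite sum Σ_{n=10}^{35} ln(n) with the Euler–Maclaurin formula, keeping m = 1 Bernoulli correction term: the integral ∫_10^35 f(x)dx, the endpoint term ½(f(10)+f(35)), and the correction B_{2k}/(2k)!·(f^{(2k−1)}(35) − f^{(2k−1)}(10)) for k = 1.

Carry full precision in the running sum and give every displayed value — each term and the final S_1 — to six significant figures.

S_1 ≈ 79.3343

Integral: ∫_10^35 ln(x) dx = 76.4113.
½[f(10) + f(35)] = ½[2.30259 + 3.55535] = 2.92897.
So far: 79.3403.
k=1: B_{2}/(2)! × [f^{(1)}(35) − f^{(1)}(10)] = 1/12 × (0.0285714 − 0.100000) = -0.00595238.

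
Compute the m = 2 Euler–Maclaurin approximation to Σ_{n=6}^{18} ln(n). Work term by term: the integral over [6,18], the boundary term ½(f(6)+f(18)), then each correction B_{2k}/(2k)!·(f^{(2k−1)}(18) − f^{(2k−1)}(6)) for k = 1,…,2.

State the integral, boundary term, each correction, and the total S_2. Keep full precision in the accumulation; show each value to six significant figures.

Integral: ∫_6^18 ln(x) dx = 29.2761.
Boundary: ½(f(6) + f(18)) = ½(1.79176 + 2.89037) = 2.34107.
Running total after boundary: 31.6172.
Correction k=1: B_{2}/2! · (f^{(1)}(18) − f^{(1)}(6)) = 1/12 · (0.0555556 − 0.166667) = -0.00925926.
Running total after k=1: 31.6079.
Correction k=2: B_{4}/4! · (f^{(3)}(18) − f^{(3)}(6)) = −1/720 · (0.000342936 − 0.00925926) = 1.23838e-05.

S_2 ≈ 31.6080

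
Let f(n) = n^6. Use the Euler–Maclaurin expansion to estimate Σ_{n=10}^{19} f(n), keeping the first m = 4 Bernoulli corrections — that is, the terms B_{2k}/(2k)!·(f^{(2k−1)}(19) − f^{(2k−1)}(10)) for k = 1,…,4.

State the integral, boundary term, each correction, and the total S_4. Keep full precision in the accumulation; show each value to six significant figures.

∫_10^19 x^6 dx evaluates to 1.26267e+08.
½[f(10) + f(19)] = ½[1.00000e+06 + 4.70459e+07] = 2.40229e+07.
So far: 1.50290e+08.
k=1: B_{2}/(2)! × [f^{(1)}(19) − f^{(1)}(10)] = 1/12 × (1.48566e+07 − 600000) = 1.18805e+06.
After k=1: 1.51478e+08.
k=2: B_{4}/(4)! × [f^{(3)}(19) − f^{(3)}(10)] = −1/720 × (823080 − 120000) = -976.500.
After k=2: 1.51477e+08.
k=3: B_{6}/(6)! × [f^{(5)}(19) − f^{(5)}(10)] = 1/30240 × (13680.0 − 7200.00) = 0.214286.
After k=3: 1.51477e+08.
k=4: B_{8}/(8)! × [f^{(7)}(19) − f^{(7)}(10)] = −1/1209600 × (0.00000 − 0.00000) = 0.00000.

S_4 ≈ 1.51477e+08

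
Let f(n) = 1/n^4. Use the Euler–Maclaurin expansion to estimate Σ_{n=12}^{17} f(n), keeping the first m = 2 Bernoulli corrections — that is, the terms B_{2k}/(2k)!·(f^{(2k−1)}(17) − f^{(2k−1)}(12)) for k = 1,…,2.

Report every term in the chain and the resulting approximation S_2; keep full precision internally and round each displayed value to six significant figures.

The integral term ∫_12^17 1/x^4 dx = 0.000125054.
Boundary: ½(f(12) + f(17)) = ½(4.82253e-05 + 1.19730e-05) = 3.00992e-05.
Running total after boundary: 0.000155153.
k=1: B_{2}/(2)! × [f^{(1)}(17) − f^{(1)}(12)] = 1/12 × (-2.81719e-06 − (-1.60751e-05)) = 1.10483e-06.
Partial sum through k=1: 0.000156258.
k=2: B_{4}/(4)! × [f^{(3)}(17) − f^{(3)}(12)] = −1/720 × (-2.92441e-07 − (-3.34898e-06)) = -4.24519e-09.

S_2 ≈ 0.000156254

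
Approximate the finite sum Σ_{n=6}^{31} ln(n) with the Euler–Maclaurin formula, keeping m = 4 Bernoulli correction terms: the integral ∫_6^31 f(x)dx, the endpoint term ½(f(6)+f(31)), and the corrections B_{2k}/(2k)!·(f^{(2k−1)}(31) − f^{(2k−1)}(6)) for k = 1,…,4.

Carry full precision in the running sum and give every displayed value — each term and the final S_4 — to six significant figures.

The integral term ∫_6^31 ln(x) dx = 70.7030.
Endpoint term: (f(6) + f(31))/2 = (1.79176 + 3.43399)/2 = 2.61287.
Integral + boundary = 73.3159.
Correction k=1: B_{2}/2! · (f^{(1)}(31) − f^{(1)}(6)) = 1/12 · (0.0322581 − 0.166667) = -0.0112007.
Partial sum through k=1: 73.3047.
Correction k=2: B_{4}/4! · (f^{(3)}(31) − f^{(3)}(6)) = −1/720 · (6.71344e-05 − 0.00925926) = 1.27668e-05.
Partial sum through k=2: 73.3047.
Correction k=3: B_{6}/6! · (f^{(5)}(31) − f^{(5)}(6)) = 1/30240 · (8.38306e-07 − 0.00308642) = -1.02036e-07.
Partial sum through k=3: 73.3047.
Correction k=4: B_{8}/8! · (f^{(7)}(31) − f^{(7)}(6)) = −1/1209600 · (2.61698e-08 − 0.00257202) = 2.12631e-09.

S_4 ≈ 73.3047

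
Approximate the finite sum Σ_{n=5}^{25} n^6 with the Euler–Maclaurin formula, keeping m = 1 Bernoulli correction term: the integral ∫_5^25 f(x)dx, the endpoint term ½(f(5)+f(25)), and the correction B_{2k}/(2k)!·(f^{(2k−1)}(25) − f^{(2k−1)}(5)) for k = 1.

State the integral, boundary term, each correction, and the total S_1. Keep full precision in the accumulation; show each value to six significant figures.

∫_5^25 x^6 dx evaluates to 8.71920e+08.
Boundary: ½(f(5) + f(25)) = ½(15625.0 + 2.44141e+08) = 1.22078e+08.
Integral + boundary = 9.93998e+08.
Order-1 term: 1/12 · (5.85938e+07 − 18750.0) = 4.88125e+06.

S_1 ≈ 9.98879e+08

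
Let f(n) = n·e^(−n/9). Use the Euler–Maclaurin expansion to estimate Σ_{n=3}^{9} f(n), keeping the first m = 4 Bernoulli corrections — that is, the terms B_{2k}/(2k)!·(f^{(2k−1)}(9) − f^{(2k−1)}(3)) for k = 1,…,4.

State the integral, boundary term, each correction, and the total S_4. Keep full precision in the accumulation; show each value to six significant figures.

The integral term ∫_3^9 x·e^(−x/9) dx = 17.7889.
Boundary: ½(f(3) + f(9)) = ½(2.14959 + 3.31091) = 2.73025.
So far: 20.5192.
k=1: B_{2}/(2)! × [f^{(1)}(9) − f^{(1)}(3)] = 1/12 × (0.00000 − 0.477688) = -0.0398073.
Partial sum through k=1: 20.4794.
k=2: B_{4}/(4)! × [f^{(3)}(9) − f^{(3)}(3)] = −1/720 × (0.00908344 − 0.0235895) = 2.01473e-05.
Partial sum through k=2: 20.4794.
k=3: B_{6}/(6)! × [f^{(5)}(9) − f^{(5)}(3)] = 1/30240 × (0.000224283 − 0.000509650) = -9.43675e-09.
Partial sum through k=3: 20.4794.
k=4: B_{8}/(8)! × [f^{(7)}(9) − f^{(7)}(3)] = −1/1209600 × (4.15338e-06 − 8.98853e-06) = 3.99732e-12.

S_4 ≈ 20.4794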